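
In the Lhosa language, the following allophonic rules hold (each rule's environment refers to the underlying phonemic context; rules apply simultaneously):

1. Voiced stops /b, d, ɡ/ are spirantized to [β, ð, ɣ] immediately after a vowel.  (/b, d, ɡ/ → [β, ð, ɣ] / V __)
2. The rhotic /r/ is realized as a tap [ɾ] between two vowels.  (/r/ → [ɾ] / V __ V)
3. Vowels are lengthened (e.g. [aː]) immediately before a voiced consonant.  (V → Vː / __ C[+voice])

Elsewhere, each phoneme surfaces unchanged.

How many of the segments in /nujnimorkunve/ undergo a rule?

4

Segments that undergo a rule: /u/ → [uː] (rule 3); /i/ → [iː] (rule 3); /o/ → [oː] (rule 3); /u/ → [uː] (rule 3).
All other segments surface unchanged.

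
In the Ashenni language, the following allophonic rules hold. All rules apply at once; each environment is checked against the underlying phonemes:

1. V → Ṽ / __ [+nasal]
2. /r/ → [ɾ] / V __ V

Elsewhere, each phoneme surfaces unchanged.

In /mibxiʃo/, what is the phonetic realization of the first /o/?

/o/ (word-final) fails the environment for rule 1, so it stays [o].

[o]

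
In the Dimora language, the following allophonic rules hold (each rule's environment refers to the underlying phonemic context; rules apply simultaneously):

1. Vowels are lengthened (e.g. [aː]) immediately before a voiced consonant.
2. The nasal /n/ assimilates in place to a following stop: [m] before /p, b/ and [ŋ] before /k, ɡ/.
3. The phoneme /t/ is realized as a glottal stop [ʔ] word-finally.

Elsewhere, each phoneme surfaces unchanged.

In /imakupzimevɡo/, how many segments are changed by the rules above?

Segments that undergo a rule: /i/ → [iː] (rule 1); /i/ → [iː] (rule 1); /e/ → [eː] (rule 1).
All other segments surface unchanged.

3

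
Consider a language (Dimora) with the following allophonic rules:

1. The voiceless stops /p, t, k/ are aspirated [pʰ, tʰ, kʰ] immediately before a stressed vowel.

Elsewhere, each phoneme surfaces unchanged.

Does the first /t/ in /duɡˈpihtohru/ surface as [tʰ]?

/t/ (between /h/ and /o/): rule 1 targets it, but not immediately before a stressed vowel → unchanged [t].
The actual realization is [t], not [tʰ].

No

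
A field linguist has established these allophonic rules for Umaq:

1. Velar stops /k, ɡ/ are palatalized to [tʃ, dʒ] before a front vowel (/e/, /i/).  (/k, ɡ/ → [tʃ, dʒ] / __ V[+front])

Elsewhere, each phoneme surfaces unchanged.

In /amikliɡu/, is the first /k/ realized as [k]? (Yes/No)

/k/ (between /i/ and /l/): rule 1 targets it, but not before a front vowel → unchanged [k].
The actual realization is [k], which matches [k].

Yes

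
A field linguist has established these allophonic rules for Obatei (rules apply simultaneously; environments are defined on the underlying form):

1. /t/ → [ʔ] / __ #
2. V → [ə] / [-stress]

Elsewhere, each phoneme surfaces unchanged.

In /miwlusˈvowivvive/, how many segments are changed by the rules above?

5

Segments that undergo a rule: /i/ → [ə] (rule 2); /u/ → [ə] (rule 2); /i/ → [ə] (rule 2); /i/ → [ə] (rule 2); /e/ → [ə] (rule 2).
All other segments surface unchanged.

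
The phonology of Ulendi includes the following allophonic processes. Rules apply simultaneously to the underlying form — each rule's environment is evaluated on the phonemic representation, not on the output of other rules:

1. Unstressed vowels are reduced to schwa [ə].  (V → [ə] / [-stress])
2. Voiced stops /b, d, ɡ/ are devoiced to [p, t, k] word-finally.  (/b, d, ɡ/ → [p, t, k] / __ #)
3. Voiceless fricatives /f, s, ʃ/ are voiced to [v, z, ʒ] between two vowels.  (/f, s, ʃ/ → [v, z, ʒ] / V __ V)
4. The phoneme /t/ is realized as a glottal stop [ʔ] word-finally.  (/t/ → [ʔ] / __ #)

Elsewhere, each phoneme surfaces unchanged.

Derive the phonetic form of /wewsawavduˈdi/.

Rule 1 applies to /e/ (between /w/ and /w/: in an unstressed syllable) → [ə].
/s/ — between /w/ and /a/; rule 3 does not apply here → [s].
/a/ (between /s/ and /w/): in an unstressed syllable, so rule 1 applies → [ə].
/a/ (between /w/ and /v/): in an unstressed syllable, so rule 1 applies → [ə].
/d/ — between /v/ and /u/; rule 2 does not apply here → [d].
/u/ (between /d/ and /d/): in an unstressed syllable, so rule 1 applies → [ə].
/d/ (between /u/ and /i/) is in the target of rule 2 but the environment (word-finally) is not met → [d].
/i/ (word-final) fails the environment for rule 1, so it stays [i].

[wəwsəwəvdəˈdi]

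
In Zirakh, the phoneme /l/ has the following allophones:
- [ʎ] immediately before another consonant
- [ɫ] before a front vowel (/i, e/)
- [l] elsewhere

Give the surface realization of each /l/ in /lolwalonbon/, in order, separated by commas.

[l], [ʎ], [l]

Occurrence 1 (position 1): no conditioning environment matches → elsewhere allophone [l].
Occurrence 2 (position 3): immediately before another consonant → [ʎ].
Occurrence 3 (position 6): no conditioning environment matches → elsewhere allophone [l].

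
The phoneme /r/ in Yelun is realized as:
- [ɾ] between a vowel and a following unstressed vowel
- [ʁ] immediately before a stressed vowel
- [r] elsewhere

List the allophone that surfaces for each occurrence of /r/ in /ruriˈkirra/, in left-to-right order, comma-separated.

[r], [ɾ], [r], [r]

Occurrence 1 (position 1): no conditioning environment matches → elsewhere allophone [r].
Occurrence 2 (position 3): between a vowel and a following unstressed vowel → [ɾ].
Occurrence 3 (position 7): no conditioning environment matches → elsewhere allophone [r].
Occurrence 4 (position 8): no conditioning environment matches → elsewhere allophone [r].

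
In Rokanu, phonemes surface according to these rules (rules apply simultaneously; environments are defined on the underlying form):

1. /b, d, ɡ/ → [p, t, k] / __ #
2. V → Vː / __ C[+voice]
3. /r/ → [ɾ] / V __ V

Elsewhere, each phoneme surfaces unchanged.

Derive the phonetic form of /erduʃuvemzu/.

[eːrduʃuːveːmzu]

/e/ (word-initial) occurs before a voiced consonant → [eː] by rule 2.
/r/ (between /e/ and /d/): rule 3 targets it, but not between two vowels → unchanged [r].
/d/ (between /r/ and /u/) fails the environment for rule 1, so it stays [d].
/u/ (between /d/ and /ʃ/) is in the target of rule 2 but the environment (before a voiced consonant) is not met → [u].
/ʃ/ — not in any rule's target class → [ʃ].
/u/ meets the environment for rule 2 (before a voiced consonant) → [uː].
/v/ (between /u/ and /e/): no rule targets it → [v].
/e/ meets the environment for rule 2 (before a voiced consonant) → [eː].
/m/ — not in any rule's target class → [m].
/z/ stays [z].
/u/ (word-final): rule 2 targets it, but not before a voiced consonant → unchanged [u].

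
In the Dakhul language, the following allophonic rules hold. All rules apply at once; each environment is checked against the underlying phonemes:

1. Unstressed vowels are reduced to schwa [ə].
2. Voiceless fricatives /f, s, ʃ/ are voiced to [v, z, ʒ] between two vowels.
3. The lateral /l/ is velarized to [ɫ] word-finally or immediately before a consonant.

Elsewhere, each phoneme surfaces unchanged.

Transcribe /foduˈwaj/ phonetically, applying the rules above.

[fədəˈwaj]

/f/ (word-initial) fails the environment for rule 2, so it stays [f].
/o/ meets the environment for rule 1 (in an unstressed syllable) → [ə].
/d/ — not in any rule's target class → [d].
/u/ (between /d/ and /w/) occurs in an unstressed syllable → [ə] by rule 1.
/w/ (between /u/ and /a/) is unaffected → [w].
/a/ (between /w/ and /j/): rule 1 targets it, but not in an unstressed syllable → unchanged [a].
/j/ (word-final) is unaffected → [j].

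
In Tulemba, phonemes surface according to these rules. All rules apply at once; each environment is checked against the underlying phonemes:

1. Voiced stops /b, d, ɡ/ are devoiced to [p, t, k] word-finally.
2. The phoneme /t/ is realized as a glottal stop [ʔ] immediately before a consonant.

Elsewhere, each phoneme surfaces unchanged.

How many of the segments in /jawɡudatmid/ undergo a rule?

2

Segments that undergo a rule: /t/ → [ʔ] (rule 2); /d/ → [t] (rule 1).
All other segments surface unchanged.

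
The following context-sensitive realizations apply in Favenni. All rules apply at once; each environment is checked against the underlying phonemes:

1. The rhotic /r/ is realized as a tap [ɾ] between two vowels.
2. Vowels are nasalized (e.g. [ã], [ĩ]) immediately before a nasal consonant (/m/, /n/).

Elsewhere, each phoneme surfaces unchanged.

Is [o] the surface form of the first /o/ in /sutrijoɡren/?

Yes

/o/ (between /j/ and /ɡ/): rule 2 targets it, but not before a nasal consonant → unchanged [o].
The actual realization is [o], which matches [o].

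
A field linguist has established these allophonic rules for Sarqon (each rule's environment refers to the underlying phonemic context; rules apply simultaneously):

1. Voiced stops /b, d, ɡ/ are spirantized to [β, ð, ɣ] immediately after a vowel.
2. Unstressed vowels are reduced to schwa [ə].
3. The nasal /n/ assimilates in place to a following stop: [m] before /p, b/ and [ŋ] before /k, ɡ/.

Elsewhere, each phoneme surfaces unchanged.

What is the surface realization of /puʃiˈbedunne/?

/p/ (word-initial) is unaffected → [p].
/u/ meets the environment for rule 2 (in an unstressed syllable) → [ə].
/ʃ/ (between /u/ and /i/): no rule targets it → [ʃ].
/i/ — between /ʃ/ and /b/, in an unstressed syllable — surfaces as [ə] (rule 2).
/b/ (between /i/ and /e/) occurs immediately after a vowel → [β] by rule 1.
/e/ (between /b/ and /d/): rule 2 targets it, but not in an unstressed syllable → unchanged [e].
/d/ (between /e/ and /u/) occurs immediately after a vowel → [ð] by rule 1.
/u/ meets the environment for rule 2 (in an unstressed syllable) → [ə].
/n/ (between /u/ and /n/) is in the target of rule 3 but the environment (before a labial or velar stop) is not met → [n].
/n/ (between /n/ and /e/): rule 3 targets it, but not before a labial or velar stop → unchanged [n].
/e/ — word-final, in an unstressed syllable — surfaces as [ə] (rule 2).

[pəʃəˈβeðənnə]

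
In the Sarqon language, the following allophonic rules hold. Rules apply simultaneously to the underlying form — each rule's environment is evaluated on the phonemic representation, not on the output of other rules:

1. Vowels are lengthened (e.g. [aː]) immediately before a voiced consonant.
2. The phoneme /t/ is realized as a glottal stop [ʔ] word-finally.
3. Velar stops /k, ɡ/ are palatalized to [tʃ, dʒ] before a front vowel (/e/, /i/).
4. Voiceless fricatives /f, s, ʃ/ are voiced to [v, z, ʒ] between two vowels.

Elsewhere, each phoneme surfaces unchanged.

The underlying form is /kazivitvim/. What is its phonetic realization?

/k/ — word-initial; rule 3 does not apply here → [k].
/a/ — between /k/ and /z/, before a voiced consonant — surfaces as [aː] (rule 1).
/i/ meets the environment for rule 1 (before a voiced consonant) → [iː].
/i/ (between /v/ and /t/) is in the target of rule 1 but the environment (before a voiced consonant) is not met → [i].
/t/ (between /i/ and /v/) fails the environment for rule 2, so it stays [t].
/i/ — between /v/ and /m/, before a voiced consonant — surfaces as [iː] (rule 1).

[kaːziːvitviːm]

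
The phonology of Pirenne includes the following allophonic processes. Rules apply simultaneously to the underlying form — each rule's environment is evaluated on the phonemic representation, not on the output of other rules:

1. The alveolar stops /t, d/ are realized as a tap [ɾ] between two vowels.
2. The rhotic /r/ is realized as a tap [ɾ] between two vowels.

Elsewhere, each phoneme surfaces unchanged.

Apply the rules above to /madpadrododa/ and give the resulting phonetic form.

[madpadroɾoɾa]

/m/ — not in any rule's target class → [m].
/a/ stays [a].
/d/ (between /a/ and /p/): rule 1 targets it, but not between two vowels → unchanged [d].
/p/ (between /d/ and /a/) is unaffected → [p].
/a/ (between /p/ and /d/): no rule targets it → [a].
/d/ (between /a/ and /r/) fails the environment for rule 1, so it stays [d].
/r/ (between /d/ and /o/) is in the target of rule 2 but the environment (between two vowels) is not met → [r].
/o/ (between /r/ and /d/): no rule targets it → [o].
/d/ (between /o/ and /o/): between two vowels, so rule 1 applies → [ɾ].
/o/ stays [o].
Rule 1 applies to /d/ (between /o/ and /a/: between two vowels) → [ɾ].
/a/ — not in any rule's target class → [a].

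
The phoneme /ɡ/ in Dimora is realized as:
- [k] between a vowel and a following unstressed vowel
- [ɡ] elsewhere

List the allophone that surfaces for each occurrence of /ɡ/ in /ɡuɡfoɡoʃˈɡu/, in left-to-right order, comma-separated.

[ɡ], [ɡ], [k], [ɡ]

Occurrence 1 (position 1): no conditioning environment matches → elsewhere allophone [ɡ].
Occurrence 2 (position 3): no conditioning environment matches → elsewhere allophone [ɡ].
Occurrence 3 (position 6): between a vowel and a following unstressed vowel → [k].
Occurrence 4 (position 9): no conditioning environment matches → elsewhere allophone [ɡ].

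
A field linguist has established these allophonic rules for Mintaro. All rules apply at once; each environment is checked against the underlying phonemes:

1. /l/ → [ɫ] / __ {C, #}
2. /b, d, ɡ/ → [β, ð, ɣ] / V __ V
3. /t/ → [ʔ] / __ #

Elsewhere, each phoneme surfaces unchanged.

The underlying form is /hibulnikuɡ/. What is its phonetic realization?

[hiβuɫnikuɡ]

/h/ (word-initial) is unaffected → [h].
/i/ (between /h/ and /b/): no rule targets it → [i].
/b/ (between /i/ and /u/) occurs between two vowels → [β] by rule 2.
/u/ (between /b/ and /l/): no rule targets it → [u].
/l/ meets the environment for rule 1 (word-finally or immediately before a consonant) → [ɫ].
/n/ — not in any rule's target class → [n].
/i/ (between /n/ and /k/): no rule targets it → [i].
/k/ (between /i/ and /u/) is unaffected → [k].
/u/ — not in any rule's target class → [u].
/ɡ/ (word-final) fails the environment for rule 2, so it stays [ɡ].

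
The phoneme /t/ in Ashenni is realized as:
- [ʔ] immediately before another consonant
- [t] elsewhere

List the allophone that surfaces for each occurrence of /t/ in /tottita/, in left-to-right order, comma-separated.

[t], [ʔ], [t], [t]

Occurrence 1 (position 1): no conditioning environment matches → elsewhere allophone [t].
Occurrence 2 (position 3): immediately before another consonant → [ʔ].
Occurrence 3 (position 4): no conditioning environment matches → elsewhere allophone [t].
Occurrence 4 (position 6): no conditioning environment matches → elsewhere allophone [t].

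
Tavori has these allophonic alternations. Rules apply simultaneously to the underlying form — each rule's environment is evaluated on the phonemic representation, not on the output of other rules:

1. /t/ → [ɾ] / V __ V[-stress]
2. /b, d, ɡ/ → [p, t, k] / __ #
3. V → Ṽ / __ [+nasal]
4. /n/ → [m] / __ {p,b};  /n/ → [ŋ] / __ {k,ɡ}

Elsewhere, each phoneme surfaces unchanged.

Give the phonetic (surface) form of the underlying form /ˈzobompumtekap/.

[ˈzobõmpũmtekap]

/z/ — not in any rule's target class → [z].
/o/ — between /z/ and /b/; rule 3 does not apply here → [o].
/b/ (between /o/ and /o/) fails the environment for rule 2, so it stays [b].
/o/ (between /b/ and /m/): before a nasal consonant, so rule 3 applies → [õ].
/m/ stays [m].
/p/ — not in any rule's target class → [p].
/u/ (between /p/ and /m/) occurs before a nasal consonant → [ũ] by rule 3.
/m/ stays [m].
/t/ (between /m/ and /e/) is in the target of rule 1 but the environment (between a vowel and a following unstressed vowel) is not met → [t].
/e/ (between /t/ and /k/) is in the target of rule 3 but the environment (before a nasal consonant) is not met → [e].
/k/ (between /e/ and /a/) is unaffected → [k].
/a/ (between /k/ and /p/): rule 3 targets it, but not before a nasal consonant → unchanged [a].
/p/ (word-final): no rule targets it → [p].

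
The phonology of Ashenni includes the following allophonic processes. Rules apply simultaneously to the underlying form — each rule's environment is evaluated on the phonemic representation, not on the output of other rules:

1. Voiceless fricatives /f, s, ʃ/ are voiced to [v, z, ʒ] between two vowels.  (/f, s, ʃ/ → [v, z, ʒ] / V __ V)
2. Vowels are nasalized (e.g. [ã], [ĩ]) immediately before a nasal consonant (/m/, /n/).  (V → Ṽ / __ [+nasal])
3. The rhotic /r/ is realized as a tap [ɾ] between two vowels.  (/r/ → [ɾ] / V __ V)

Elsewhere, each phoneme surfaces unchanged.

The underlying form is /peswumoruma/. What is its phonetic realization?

[peswũmoɾũma]

/p/ (word-initial): no rule targets it → [p].
/e/ (between /p/ and /s/) fails the environment for rule 2, so it stays [e].
/s/ (between /e/ and /w/) fails the environment for rule 1, so it stays [s].
/w/ (between /s/ and /u/) is unaffected → [w].
/u/ meets the environment for rule 2 (before a nasal consonant) → [ũ].
/m/ — not in any rule's target class → [m].
/o/ (between /m/ and /r/) is in the target of rule 2 but the environment (before a nasal consonant) is not met → [o].
/r/ (between /o/ and /u/) occurs between two vowels → [ɾ] by rule 3.
/u/ meets the environment for rule 2 (before a nasal consonant) → [ũ].
/m/ stays [m].
/a/ (word-final) fails the environment for rule 2, so it stays [a].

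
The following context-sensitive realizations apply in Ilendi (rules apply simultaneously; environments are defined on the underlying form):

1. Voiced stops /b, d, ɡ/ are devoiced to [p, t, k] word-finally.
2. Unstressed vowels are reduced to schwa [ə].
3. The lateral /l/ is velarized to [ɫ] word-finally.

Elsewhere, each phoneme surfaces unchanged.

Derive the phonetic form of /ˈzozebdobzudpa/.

/z/ (word-initial): no rule targets it → [z].
/o/ (between /z/ and /z/) is in the target of rule 2 but the environment (in an unstressed syllable) is not met → [o].
/z/ — not in any rule's target class → [z].
/e/ (between /z/ and /b/) occurs in an unstressed syllable → [ə] by rule 2.
/b/ (between /e/ and /d/): rule 1 targets it, but not word-finally → unchanged [b].
/d/ — between /b/ and /o/; rule 1 does not apply here → [d].
/o/ (between /d/ and /b/): in an unstressed syllable, so rule 2 applies → [ə].
/b/ (between /o/ and /z/) is in the target of rule 1 but the environment (word-finally) is not met → [b].
/z/ — not in any rule's target class → [z].
Rule 2 applies to /u/ (between /z/ and /d/: in an unstressed syllable) → [ə].
/d/ (between /u/ and /p/) fails the environment for rule 1, so it stays [d].
/p/ — not in any rule's target class → [p].
Rule 2 applies to /a/ (word-final: in an unstressed syllable) → [ə].

[ˈzozəbdəbzədpə]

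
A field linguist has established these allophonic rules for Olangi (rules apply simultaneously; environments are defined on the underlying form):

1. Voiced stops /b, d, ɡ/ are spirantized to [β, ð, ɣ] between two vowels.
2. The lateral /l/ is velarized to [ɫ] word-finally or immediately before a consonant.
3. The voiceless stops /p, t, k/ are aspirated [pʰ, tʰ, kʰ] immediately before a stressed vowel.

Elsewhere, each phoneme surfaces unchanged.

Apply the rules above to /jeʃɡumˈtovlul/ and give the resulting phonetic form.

[jeʃɡumˈtʰovluɫ]

/j/ stays [j].
/e/ (between /j/ and /ʃ/): no rule targets it → [e].
/ʃ/ stays [ʃ].
/ɡ/ (between /ʃ/ and /u/) fails the environment for rule 1, so it stays [ɡ].
/u/ (between /ɡ/ and /m/): no rule targets it → [u].
/m/ stays [m].
/t/ — between /m/ and /o/, immediately before a stressed vowel — surfaces as [tʰ] (rule 3).
/o/ — not in any rule's target class → [o].
/v/ stays [v].
/l/ (between /v/ and /u/) is in the target of rule 2 but the environment (word-finally or immediately before a consonant) is not met → [l].
/u/ — not in any rule's target class → [u].
/l/ — word-final, word-finally or immediately before a consonant — surfaces as [ɫ] (rule 2).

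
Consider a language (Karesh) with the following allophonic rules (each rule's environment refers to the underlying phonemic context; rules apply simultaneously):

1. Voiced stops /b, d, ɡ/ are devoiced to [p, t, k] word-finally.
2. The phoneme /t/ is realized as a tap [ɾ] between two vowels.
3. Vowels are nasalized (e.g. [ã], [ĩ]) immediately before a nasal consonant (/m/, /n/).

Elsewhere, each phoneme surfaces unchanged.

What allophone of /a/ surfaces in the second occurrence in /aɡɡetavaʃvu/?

[a]

/a/ (between /t/ and /v/) fails the environment for rule 3, so it stays [a].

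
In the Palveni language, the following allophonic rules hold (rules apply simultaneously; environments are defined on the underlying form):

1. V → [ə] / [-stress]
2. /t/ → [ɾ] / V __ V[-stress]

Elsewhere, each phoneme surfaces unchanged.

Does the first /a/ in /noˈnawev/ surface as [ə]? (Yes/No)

No

/a/ (between /n/ and /w/) is in the target of rule 1 but the environment (in an unstressed syllable) is not met → [a].
The actual realization is [a], not [ə].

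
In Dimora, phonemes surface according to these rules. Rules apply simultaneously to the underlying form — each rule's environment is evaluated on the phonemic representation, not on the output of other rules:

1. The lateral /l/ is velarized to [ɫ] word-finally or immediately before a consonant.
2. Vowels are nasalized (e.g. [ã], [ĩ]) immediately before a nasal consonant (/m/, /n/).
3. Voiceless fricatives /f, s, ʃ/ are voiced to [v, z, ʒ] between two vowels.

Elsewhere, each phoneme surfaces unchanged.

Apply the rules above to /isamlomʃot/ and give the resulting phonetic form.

/i/ (word-initial) fails the environment for rule 2, so it stays [i].
/s/ (between /i/ and /a/): between two vowels, so rule 3 applies → [z].
/a/ — between /s/ and /m/, before a nasal consonant — surfaces as [ã] (rule 2).
/l/ (between /m/ and /o/) is in the target of rule 1 but the environment (word-finally or immediately before a consonant) is not met → [l].
/o/ — between /l/ and /m/, before a nasal consonant — surfaces as [õ] (rule 2).
/ʃ/ (between /m/ and /o/): rule 3 targets it, but not between two vowels → unchanged [ʃ].
/o/ (between /ʃ/ and /t/) is in the target of rule 2 but the environment (before a nasal consonant) is not met → [o].

[izãmlõmʃot]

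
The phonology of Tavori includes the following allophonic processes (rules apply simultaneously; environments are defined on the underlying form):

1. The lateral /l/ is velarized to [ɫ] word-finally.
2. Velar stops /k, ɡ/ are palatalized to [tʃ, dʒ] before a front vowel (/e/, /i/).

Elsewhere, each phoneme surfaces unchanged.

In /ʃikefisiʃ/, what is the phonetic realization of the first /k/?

/k/ — between /i/ and /e/, before a front vowel — surfaces as [tʃ] (rule 2).

[tʃ]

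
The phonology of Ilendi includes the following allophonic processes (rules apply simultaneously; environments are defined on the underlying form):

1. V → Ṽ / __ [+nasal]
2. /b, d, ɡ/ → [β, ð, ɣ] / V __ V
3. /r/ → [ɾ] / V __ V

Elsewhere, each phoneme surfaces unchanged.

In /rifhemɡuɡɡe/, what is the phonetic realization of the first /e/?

/e/ (between /h/ and /m/): before a nasal consonant, so rule 1 applies → [ẽ].

[ẽ]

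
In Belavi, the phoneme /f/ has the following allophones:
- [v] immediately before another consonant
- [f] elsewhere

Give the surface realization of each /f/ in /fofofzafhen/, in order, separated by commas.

Occurrence 1 (position 1): no conditioning environment matches → elsewhere allophone [f].
Occurrence 2 (position 3): no conditioning environment matches → elsewhere allophone [f].
Occurrence 3 (position 5): immediately before another consonant → [v].
Occurrence 4 (position 8): immediately before another consonant → [v].

[f], [f], [v], [v]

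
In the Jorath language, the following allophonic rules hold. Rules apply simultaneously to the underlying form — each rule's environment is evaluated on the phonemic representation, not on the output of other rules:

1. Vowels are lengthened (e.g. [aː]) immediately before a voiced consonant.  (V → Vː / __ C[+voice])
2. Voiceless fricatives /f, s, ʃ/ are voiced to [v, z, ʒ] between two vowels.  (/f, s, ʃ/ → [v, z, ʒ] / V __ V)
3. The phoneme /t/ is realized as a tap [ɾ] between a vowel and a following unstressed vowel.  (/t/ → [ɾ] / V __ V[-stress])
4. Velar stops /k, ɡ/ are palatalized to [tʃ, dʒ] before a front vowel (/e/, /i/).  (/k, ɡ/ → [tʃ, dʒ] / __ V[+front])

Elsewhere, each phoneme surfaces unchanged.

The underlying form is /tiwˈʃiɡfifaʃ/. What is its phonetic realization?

/t/ (word-initial) is in the target of rule 3 but the environment (between a vowel and a following unstressed vowel) is not met → [t].
/i/ — between /t/ and /w/, before a voiced consonant — surfaces as [iː] (rule 1).
/w/ (between /i/ and /ʃ/) is unaffected → [w].
/ʃ/ (between /w/ and /i/) fails the environment for rule 2, so it stays [ʃ].
Rule 1 applies to /i/ (between /ʃ/ and /ɡ/: before a voiced consonant) → [iː].
/ɡ/ (between /i/ and /f/) is in the target of rule 4 but the environment (before a front vowel) is not met → [ɡ].
/f/ (between /ɡ/ and /i/): rule 2 targets it, but not between two vowels → unchanged [f].
/i/ (between /f/ and /f/): rule 1 targets it, but not before a voiced consonant → unchanged [i].
/f/ — between /i/ and /a/, between two vowels — surfaces as [v] (rule 2).
/a/ — between /f/ and /ʃ/; rule 1 does not apply here → [a].
/ʃ/ (word-final) is in the target of rule 2 but the environment (between two vowels) is not met → [ʃ].

[tiːwˈʃiːɡfivaʃ]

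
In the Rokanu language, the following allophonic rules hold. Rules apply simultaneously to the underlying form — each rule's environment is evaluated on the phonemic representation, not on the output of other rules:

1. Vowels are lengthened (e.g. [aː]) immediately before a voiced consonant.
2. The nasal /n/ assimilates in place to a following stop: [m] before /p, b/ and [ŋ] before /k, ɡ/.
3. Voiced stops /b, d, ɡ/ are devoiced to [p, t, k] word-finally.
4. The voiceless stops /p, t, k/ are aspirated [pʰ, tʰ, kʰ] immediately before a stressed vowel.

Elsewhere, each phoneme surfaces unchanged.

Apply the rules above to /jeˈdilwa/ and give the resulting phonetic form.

[jeːˈdiːlwa]

/j/ — not in any rule's target class → [j].
/e/ — between /j/ and /d/, before a voiced consonant — surfaces as [eː] (rule 1).
/d/ — between /e/ and /i/; rule 3 does not apply here → [d].
Rule 1 applies to /i/ (between /d/ and /l/: before a voiced consonant) → [iː].
/l/ stays [l].
/w/ (between /l/ and /a/): no rule targets it → [w].
/a/ (word-final): rule 1 targets it, but not before a voiced consonant → unchanged [a].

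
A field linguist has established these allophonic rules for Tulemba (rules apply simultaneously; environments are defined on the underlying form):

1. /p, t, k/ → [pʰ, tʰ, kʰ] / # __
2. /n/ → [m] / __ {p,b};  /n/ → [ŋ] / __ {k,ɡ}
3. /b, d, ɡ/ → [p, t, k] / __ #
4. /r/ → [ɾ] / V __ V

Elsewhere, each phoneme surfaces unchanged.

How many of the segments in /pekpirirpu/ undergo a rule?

2

Segments that undergo a rule: /p/ → [pʰ] (rule 1); /r/ → [ɾ] (rule 4).
All other segments surface unchanged.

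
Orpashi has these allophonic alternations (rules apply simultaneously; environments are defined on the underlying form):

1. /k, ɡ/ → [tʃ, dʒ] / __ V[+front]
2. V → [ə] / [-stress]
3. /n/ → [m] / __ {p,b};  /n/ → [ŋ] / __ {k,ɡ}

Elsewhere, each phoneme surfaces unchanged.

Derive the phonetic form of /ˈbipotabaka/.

/b/ — not in any rule's target class → [b].
/i/ (between /b/ and /p/) is in the target of rule 2 but the environment (in an unstressed syllable) is not met → [i].
/p/ — not in any rule's target class → [p].
/o/ — between /p/ and /t/, in an unstressed syllable — surfaces as [ə] (rule 2).
/t/ (between /o/ and /a/) is unaffected → [t].
/a/ (between /t/ and /b/) occurs in an unstressed syllable → [ə] by rule 2.
/b/ (between /a/ and /a/) is unaffected → [b].
/a/ meets the environment for rule 2 (in an unstressed syllable) → [ə].
/k/ — between /a/ and /a/; rule 1 does not apply here → [k].
/a/ (word-final) occurs in an unstressed syllable → [ə] by rule 2.

[ˈbipətəbəkə]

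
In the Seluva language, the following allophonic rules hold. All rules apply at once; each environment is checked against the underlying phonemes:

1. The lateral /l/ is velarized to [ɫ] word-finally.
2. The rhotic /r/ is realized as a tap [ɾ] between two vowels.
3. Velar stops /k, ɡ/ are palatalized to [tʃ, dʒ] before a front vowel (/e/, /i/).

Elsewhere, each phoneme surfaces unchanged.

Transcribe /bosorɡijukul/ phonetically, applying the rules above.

/b/ (word-initial): no rule targets it → [b].
/o/ stays [o].
/s/ (between /o/ and /o/): no rule targets it → [s].
/o/ (between /s/ and /r/): no rule targets it → [o].
/r/ (between /o/ and /ɡ/) fails the environment for rule 2, so it stays [r].
Rule 3 applies to /ɡ/ (between /r/ and /i/: before a front vowel) → [dʒ].
/i/ (between /ɡ/ and /j/) is unaffected → [i].
/j/ (between /i/ and /u/): no rule targets it → [j].
/u/ (between /j/ and /k/) is unaffected → [u].
/k/ (between /u/ and /u/) fails the environment for rule 3, so it stays [k].
/u/ (between /k/ and /l/): no rule targets it → [u].
/l/ (word-final): word-finally, so rule 1 applies → [ɫ].

[bosordʒijukuɫ]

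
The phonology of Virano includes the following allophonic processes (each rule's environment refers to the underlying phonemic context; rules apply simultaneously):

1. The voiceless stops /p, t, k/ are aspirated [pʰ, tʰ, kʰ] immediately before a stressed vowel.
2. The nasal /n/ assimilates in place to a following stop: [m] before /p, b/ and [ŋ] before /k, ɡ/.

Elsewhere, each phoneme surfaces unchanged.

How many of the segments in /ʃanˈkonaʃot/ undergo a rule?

Segments that undergo a rule: /n/ → [ŋ] (rule 2); /k/ → [kʰ] (rule 1).
All other segments surface unchanged.

2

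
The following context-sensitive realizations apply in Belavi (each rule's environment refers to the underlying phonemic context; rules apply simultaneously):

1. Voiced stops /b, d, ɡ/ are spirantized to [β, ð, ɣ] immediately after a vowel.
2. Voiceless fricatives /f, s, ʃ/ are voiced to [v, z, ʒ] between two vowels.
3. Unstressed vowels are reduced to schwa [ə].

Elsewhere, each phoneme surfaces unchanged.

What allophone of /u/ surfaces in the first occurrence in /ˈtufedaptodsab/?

[u]

/u/ (between /t/ and /f/) fails the environment for rule 3, so it stays [u].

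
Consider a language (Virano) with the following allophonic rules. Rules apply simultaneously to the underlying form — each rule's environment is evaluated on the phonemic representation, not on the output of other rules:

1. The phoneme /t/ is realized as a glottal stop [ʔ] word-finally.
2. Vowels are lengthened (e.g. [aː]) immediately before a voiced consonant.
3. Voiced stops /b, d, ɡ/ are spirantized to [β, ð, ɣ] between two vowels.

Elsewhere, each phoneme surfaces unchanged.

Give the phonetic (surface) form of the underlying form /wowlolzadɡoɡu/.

/w/ (word-initial): no rule targets it → [w].
/o/ (between /w/ and /w/) occurs before a voiced consonant → [oː] by rule 2.
/w/ (between /o/ and /l/): no rule targets it → [w].
/l/ — not in any rule's target class → [l].
Rule 2 applies to /o/ (between /l/ and /l/: before a voiced consonant) → [oː].
/l/ (between /o/ and /z/) is unaffected → [l].
/z/ stays [z].
/a/ meets the environment for rule 2 (before a voiced consonant) → [aː].
/d/ (between /a/ and /ɡ/): rule 3 targets it, but not between two vowels → unchanged [d].
/ɡ/ (between /d/ and /o/): rule 3 targets it, but not between two vowels → unchanged [ɡ].
/o/ — between /ɡ/ and /ɡ/, before a voiced consonant — surfaces as [oː] (rule 2).
/ɡ/ meets the environment for rule 3 (between two vowels) → [ɣ].
/u/ — word-final; rule 2 does not apply here → [u].

[woːwloːlzaːdɡoːɣu]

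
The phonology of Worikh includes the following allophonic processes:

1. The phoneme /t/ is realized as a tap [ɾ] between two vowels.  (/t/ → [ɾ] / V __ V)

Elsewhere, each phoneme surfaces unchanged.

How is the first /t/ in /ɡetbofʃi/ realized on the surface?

/t/ (between /e/ and /b/) fails the environment for rule 1, so it stays [t].

[t]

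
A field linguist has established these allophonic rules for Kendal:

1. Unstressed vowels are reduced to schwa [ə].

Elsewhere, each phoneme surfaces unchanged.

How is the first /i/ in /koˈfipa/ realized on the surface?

/i/ (between /f/ and /p/) is in the target of rule 1 but the environment (in an unstressed syllable) is not met → [i].

[i]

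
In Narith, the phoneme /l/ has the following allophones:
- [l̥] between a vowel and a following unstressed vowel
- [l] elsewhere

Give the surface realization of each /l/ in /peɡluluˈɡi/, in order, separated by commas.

Occurrence 1 (position 4): no conditioning environment matches → elsewhere allophone [l].
Occurrence 2 (position 6): between a vowel and a following unstressed vowel → [l̥].

[l], [l̥]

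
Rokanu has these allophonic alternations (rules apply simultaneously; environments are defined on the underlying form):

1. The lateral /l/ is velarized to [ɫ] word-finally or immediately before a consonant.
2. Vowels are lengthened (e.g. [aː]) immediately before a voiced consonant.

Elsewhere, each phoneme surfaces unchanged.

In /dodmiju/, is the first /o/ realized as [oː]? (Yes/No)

Yes

/o/ meets the environment for rule 2 (before a voiced consonant) → [oː].
The actual realization is [oː], which matches [oː].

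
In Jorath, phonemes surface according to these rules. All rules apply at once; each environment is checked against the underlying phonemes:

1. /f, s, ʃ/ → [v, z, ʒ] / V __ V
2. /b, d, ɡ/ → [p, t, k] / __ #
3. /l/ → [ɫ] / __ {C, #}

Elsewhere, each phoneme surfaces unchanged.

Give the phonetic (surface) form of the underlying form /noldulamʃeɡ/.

[noɫdulamʃek]

/n/ (word-initial) is unaffected → [n].
/o/ (between /n/ and /l/): no rule targets it → [o].
/l/ — between /o/ and /d/, word-finally or immediately before a consonant — surfaces as [ɫ] (rule 3).
/d/ (between /l/ and /u/) fails the environment for rule 2, so it stays [d].
/u/ — not in any rule's target class → [u].
/l/ — between /u/ and /a/; rule 3 does not apply here → [l].
/a/ (between /l/ and /m/) is unaffected → [a].
/m/ — not in any rule's target class → [m].
/ʃ/ — between /m/ and /e/; rule 1 does not apply here → [ʃ].
/e/ stays [e].
/ɡ/ (word-final): word-finally, so rule 2 applies → [k].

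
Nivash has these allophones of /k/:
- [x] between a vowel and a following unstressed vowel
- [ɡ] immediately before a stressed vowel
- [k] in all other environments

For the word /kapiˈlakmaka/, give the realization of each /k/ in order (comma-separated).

[k], [k], [x]

Occurrence 1 (position 1): no conditioning environment matches → elsewhere allophone [k].
Occurrence 2 (position 7): no conditioning environment matches → elsewhere allophone [k].
Occurrence 3 (position 10): between a vowel and a following unstressed vowel → [x].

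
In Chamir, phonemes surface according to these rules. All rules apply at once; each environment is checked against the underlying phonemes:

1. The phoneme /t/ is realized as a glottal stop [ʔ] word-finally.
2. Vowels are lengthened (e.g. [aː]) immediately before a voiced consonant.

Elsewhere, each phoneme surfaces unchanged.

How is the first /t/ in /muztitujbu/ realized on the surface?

/t/ (between /z/ and /i/) fails the environment for rule 1, so it stays [t].

[t]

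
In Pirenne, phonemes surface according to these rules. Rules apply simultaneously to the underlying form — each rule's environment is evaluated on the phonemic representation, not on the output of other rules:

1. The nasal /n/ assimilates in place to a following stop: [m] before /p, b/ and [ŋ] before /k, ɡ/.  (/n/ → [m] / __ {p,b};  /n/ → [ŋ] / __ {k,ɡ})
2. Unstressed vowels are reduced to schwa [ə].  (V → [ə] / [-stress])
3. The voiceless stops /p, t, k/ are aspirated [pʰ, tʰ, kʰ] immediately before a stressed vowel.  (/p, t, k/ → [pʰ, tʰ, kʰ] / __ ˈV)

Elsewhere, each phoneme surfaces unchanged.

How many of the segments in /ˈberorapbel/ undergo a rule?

3

Segments that undergo a rule: /o/ → [ə] (rule 2); /a/ → [ə] (rule 2); /e/ → [ə] (rule 2).
All other segments surface unchanged.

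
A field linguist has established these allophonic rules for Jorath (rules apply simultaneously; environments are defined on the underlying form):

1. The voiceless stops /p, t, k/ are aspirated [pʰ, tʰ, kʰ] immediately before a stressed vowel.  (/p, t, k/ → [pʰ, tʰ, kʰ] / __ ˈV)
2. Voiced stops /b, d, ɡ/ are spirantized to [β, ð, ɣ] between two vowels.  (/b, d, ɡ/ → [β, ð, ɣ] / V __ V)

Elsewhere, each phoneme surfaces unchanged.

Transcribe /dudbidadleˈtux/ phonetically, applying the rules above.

/d/ (word-initial) is in the target of rule 2 but the environment (between two vowels) is not met → [d].
/u/ (between /d/ and /d/) is unaffected → [u].
/d/ (between /u/ and /b/): rule 2 targets it, but not between two vowels → unchanged [d].
/b/ — between /d/ and /i/; rule 2 does not apply here → [b].
/i/ stays [i].
/d/ (between /i/ and /a/): between two vowels, so rule 2 applies → [ð].
/a/ (between /d/ and /d/) is unaffected → [a].
/d/ (between /a/ and /l/) is in the target of rule 2 but the environment (between two vowels) is not met → [d].
/l/ (between /d/ and /e/) is unaffected → [l].
/e/ (between /l/ and /t/) is unaffected → [e].
/t/ meets the environment for rule 1 (immediately before a stressed vowel) → [tʰ].
/u/ (between /t/ and /x/) is unaffected → [u].
/x/ stays [x].

[dudbiðadleˈtʰux]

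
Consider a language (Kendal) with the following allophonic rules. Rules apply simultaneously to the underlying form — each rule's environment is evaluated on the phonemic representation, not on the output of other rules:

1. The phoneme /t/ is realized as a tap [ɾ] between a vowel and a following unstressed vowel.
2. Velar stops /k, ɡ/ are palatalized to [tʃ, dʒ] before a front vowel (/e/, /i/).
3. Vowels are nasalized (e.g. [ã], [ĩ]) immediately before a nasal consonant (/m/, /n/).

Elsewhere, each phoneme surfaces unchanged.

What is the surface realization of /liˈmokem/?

/l/ stays [l].
Rule 3 applies to /i/ (between /l/ and /m/: before a nasal consonant) → [ĩ].
/m/ (between /i/ and /o/): no rule targets it → [m].
/o/ (between /m/ and /k/) is in the target of rule 3 but the environment (before a nasal consonant) is not met → [o].
/k/ (between /o/ and /e/) occurs before a front vowel → [tʃ] by rule 2.
/e/ meets the environment for rule 3 (before a nasal consonant) → [ẽ].
/m/ (word-final) is unaffected → [m].

[lĩˈmotʃẽm]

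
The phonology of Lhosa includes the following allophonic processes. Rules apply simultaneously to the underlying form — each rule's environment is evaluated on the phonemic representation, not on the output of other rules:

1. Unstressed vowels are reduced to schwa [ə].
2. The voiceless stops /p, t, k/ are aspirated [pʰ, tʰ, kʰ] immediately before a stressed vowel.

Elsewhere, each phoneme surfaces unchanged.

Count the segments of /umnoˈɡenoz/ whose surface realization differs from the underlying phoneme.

3

Segments that undergo a rule: /u/ → [ə] (rule 1); /o/ → [ə] (rule 1); /o/ → [ə] (rule 1).
All other segments surface unchanged.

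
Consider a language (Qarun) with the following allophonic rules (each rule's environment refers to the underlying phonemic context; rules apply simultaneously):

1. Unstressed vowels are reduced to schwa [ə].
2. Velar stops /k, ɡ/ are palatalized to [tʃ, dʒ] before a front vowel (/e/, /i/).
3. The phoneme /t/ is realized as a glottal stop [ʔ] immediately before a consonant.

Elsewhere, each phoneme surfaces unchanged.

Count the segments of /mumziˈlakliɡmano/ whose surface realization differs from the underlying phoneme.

Segments that undergo a rule: /u/ → [ə] (rule 1); /i/ → [ə] (rule 1); /i/ → [ə] (rule 1); /a/ → [ə] (rule 1); /o/ → [ə] (rule 1).
All other segments surface unchanged.

5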